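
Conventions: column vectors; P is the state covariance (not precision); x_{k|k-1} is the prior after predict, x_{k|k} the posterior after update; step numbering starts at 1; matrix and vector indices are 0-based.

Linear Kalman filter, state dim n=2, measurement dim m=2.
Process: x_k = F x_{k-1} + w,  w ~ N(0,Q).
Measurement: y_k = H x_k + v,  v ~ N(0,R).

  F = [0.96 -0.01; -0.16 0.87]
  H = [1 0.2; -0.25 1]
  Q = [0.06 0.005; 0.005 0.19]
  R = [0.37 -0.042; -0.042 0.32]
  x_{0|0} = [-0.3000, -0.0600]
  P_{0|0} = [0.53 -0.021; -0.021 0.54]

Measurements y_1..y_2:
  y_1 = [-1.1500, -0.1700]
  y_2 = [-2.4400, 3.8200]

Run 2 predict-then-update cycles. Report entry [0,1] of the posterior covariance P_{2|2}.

step 1: x^-=[-0.2874, -0.0042]  P^-=[0.5489 -0.0987; -0.0987 0.6181]  S=[0.9042 -0.1493; -0.1493 1.0218]  K=[0.5607 -0.1489; 0.1348 0.6488]  nu=[-0.8618, -0.2377]  x^+=[-0.7352, -0.2745]  P^+=[0.2171 -0.0169; -0.0169 0.1977]
step 2: x^-=[-0.7030, -0.1212]  P^-=[0.2604 -0.0442; -0.0442 0.3499]  S=[0.6267 -0.0791; -0.0791 0.7083]  K=[0.3874 -0.1111; 0.1070 0.5216]  nu=[-1.7127, 3.7655]  x^+=[-1.7848, 1.6596]  P^+=[0.1508 -0.0141; -0.0141 0.1589]

P_post[0,1] = -0.0141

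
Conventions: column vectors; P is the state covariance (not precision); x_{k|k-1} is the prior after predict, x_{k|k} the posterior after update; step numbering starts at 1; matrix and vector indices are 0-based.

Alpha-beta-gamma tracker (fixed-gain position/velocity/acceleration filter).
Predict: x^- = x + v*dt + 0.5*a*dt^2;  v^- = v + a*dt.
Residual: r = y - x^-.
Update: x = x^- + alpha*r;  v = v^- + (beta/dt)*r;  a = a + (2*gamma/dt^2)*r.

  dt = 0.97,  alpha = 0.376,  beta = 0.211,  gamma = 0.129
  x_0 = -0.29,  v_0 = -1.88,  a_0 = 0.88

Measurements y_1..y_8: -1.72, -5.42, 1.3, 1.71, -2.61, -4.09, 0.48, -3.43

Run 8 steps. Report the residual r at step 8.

resid = -4.0825

step 1: x_pred=-1.6996  r=-0.0204  x^+=-1.7073  v^+=-1.0308  a^+=0.8744
step 2: x_pred=-2.2958  r=-3.1242  x^+=-3.4705  v^+=-0.8623  a^+=0.0177
step 3: x_pred=-4.2985  r=5.5985  x^+=-2.1935  v^+=0.3728  a^+=1.5529
step 4: x_pred=-1.1013  r=2.8113  x^+=-0.0443  v^+=2.4906  a^+=2.3238
step 5: x_pred=3.4649  r=-6.0749  x^+=1.1807  v^+=3.4233  a^+=0.6580
step 6: x_pred=4.8108  r=-8.9008  x^+=1.4641  v^+=2.1254  a^+=-1.7826
step 7: x_pred=2.6871  r=-2.2071  x^+=1.8572  v^+=-0.0839  a^+=-2.3878
step 8: x_pred=0.6525  r=-4.0825  x^+=-0.8825  v^+=-3.2881  a^+=-3.5073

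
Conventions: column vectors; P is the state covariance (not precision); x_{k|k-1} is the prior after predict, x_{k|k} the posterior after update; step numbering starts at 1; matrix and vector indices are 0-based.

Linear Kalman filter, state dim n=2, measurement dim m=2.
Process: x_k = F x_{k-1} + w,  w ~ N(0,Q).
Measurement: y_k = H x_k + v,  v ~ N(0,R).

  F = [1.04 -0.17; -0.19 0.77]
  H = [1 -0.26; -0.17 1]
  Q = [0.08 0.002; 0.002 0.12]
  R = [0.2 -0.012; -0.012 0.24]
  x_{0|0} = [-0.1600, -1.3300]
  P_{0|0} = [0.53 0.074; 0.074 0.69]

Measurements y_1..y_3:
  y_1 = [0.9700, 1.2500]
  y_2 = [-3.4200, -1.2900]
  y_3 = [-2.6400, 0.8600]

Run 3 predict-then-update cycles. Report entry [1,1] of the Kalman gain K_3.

K[1,1] = 0.4183

step 1: x^-=[0.0597, -0.9937]  P^-=[0.6470 -0.1314; -0.1314 0.5266]  S=[0.9509 -0.3961; -0.3961 0.8300]  K=[0.7429 0.0637; -0.0083 0.6574]  nu=[0.6519, 2.2538]  x^+=[0.6875, 0.4826]  P^+=[0.1564 0.0330; 0.0330 0.1635]
step 2: x^-=[0.6330, 0.2410]  P^-=[0.2422 -0.0228; -0.0228 0.2129]  S=[0.4685 -0.1324; -0.1324 0.4677]  K=[0.5337 0.0142; -0.0391 0.4525]  nu=[-3.9903, -1.4234]  x^+=[-1.5168, -0.2473]  P^+=[0.1107 0.0158; 0.0158 0.1118]
step 3: x^-=[-1.5355, 0.0978]  P^-=[0.1973 -0.0213; -0.0213 0.1856]  S=[0.4210 -0.1161; -0.1161 0.4386]  K=[0.4827 0.0026; -0.0500 0.4183]  nu=[-1.0791, 0.5012]  x^+=[-2.0550, 0.3613]  P^+=[0.0996 0.0118; 0.0118 0.1030]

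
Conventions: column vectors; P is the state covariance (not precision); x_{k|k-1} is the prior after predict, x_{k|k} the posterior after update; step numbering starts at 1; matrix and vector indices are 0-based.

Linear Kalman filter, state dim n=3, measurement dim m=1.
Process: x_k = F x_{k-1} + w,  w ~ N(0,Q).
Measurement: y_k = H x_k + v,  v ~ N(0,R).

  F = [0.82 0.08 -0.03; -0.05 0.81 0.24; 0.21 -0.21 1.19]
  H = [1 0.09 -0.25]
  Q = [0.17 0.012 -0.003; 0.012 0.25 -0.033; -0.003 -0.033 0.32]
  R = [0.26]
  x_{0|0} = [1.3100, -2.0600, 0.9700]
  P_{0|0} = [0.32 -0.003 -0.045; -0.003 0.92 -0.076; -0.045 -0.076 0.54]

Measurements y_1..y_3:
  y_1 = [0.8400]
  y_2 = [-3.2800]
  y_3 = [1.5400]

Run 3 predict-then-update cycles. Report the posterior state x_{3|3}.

step 1: x^-=[0.8803, -1.5013, 1.8620]  P^-=[0.3937 0.0441 -0.0335; 0.0441 0.8573 -0.1082; -0.0335 -0.1082 1.1551]  S=[0.7624]  K=[0.5326; 0.1945; -0.4355]  nu=[0.5603]  x^+=[1.1787, -1.3923, 1.6180]  P^+=[0.1775 -0.0349 0.1433; -0.0349 0.8284 -0.0436; 0.1433 -0.0436 1.0105]
step 2: x^-=[0.8066, -0.7984, 2.4653]  P^-=[0.2841 0.0567 0.1175; 0.0567 0.8346 0.0654; 0.1175 0.0654 1.8919]  S=[0.6176]  K=[0.4207; 0.1870; -0.5660]  nu=[-3.3984]  x^+=[-0.6231, -1.4340, 4.3888]  P^+=[0.1748 0.0081 0.2646; 0.0081 0.8130 0.1308; 0.2646 0.1308 1.6940]
step 3: x^-=[-0.7573, -0.0771, 5.3930]  P^-=[0.2817 0.1025 0.2215; 0.1025 0.9253 0.4292; 0.2215 0.4292 2.8287]  S=[0.6144]  K=[0.3834; 0.1277; -0.7277]  nu=[3.6525]  x^+=[0.6430, 0.3895, 2.7352]  P^+=[0.1914 0.0724 0.3929; 0.0724 0.9152 0.4863; 0.3929 0.4863 2.5034]

x_post = [0.6430, 0.3895, 2.7352]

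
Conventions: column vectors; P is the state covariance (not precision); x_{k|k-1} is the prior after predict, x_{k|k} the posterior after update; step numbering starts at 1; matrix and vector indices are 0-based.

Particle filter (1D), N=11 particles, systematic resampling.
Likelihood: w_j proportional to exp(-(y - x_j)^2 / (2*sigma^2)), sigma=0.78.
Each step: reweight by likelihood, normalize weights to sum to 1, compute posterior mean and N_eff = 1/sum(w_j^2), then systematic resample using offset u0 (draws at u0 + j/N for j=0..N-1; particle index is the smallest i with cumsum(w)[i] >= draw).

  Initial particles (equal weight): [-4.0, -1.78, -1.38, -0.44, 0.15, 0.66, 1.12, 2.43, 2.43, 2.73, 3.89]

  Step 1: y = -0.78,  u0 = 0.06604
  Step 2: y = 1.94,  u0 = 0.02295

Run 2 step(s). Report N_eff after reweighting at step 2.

step 1: w=[0.0001, 0.1560, 0.2640, 0.3227, 0.1743, 0.0646, 0.0183, 0.0001, 0.0001, 0.0000, 0.0000]  mean=-0.6946  Neff=4.2915  idx=[1, 2, 2, 2, 3, 3, 3, 3, 4, 4, 5]
step 2: w=[0.0000, 0.0003, 0.0003, 0.0003, 0.0215, 0.0215, 0.0215, 0.0215, 0.1625, 0.1625, 0.5882]  mean=0.3980  Neff=2.4959  idx=[5, 8, 8, 9, 9, 10, 10, 10, 10, 10, 10]

N_eff = 2.4959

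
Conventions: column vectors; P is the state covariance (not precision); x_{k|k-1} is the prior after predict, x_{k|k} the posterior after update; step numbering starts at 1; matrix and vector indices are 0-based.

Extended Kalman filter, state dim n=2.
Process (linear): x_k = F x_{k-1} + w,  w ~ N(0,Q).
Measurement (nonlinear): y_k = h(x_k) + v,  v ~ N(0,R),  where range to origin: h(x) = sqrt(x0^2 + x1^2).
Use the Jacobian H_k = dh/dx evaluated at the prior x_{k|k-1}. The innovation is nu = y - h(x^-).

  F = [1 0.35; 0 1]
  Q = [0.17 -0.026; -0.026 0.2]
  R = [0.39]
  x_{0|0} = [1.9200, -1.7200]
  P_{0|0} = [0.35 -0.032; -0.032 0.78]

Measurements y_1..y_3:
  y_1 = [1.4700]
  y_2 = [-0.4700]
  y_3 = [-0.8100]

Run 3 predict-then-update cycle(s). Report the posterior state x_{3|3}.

x_post = [-0.7393, -0.5390]

step 1: x^-=[1.3180, -1.7200]  P^-=[0.5931 0.2150; 0.2150 0.9800]  H_jac=[0.6082 -0.7938]  S=[1.0193]  K=[0.1865; -0.6349]  nu=[-0.6969]  x^+=[1.1880, -1.2776]  P^+=[0.5577 0.3357; 0.3357 0.5692]
step 2: x^-=[0.7409, -1.2776]  P^-=[1.0324 0.5089; 0.5089 0.7692]  H_jac=[0.5017 -0.8651]  S=[0.7837]  K=[0.0991; -0.5233]  nu=[-1.9468]  x^+=[0.5479, -0.2589]  P^+=[1.0247 0.5496; 0.5496 0.5546]
step 3: x^-=[0.4573, -0.2589]  P^-=[1.6473 0.7177; 0.7177 0.7546]  H_jac=[0.8703 -0.4926]  S=[1.2054]  K=[0.8960; 0.2097]  nu=[-1.3355]  x^+=[-0.7393, -0.5390]  P^+=[0.6796 0.4911; 0.4911 0.7016]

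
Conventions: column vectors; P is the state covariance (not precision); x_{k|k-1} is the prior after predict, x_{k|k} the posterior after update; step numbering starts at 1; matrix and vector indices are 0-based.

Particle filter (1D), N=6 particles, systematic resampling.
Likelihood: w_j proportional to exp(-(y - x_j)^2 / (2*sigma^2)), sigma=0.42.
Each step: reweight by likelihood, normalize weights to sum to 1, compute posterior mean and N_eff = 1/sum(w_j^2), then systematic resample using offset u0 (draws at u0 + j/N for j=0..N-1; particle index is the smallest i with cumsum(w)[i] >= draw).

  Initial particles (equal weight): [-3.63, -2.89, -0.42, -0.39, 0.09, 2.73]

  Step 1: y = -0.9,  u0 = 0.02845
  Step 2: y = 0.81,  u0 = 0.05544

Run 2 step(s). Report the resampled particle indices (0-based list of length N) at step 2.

step 1: w=[0.0000, 0.0000, 0.4905, 0.4509, 0.0586, 0.0000]  mean=-0.3766  Neff=2.2354  idx=[2, 2, 2, 3, 3, 3]
step 2: w=[0.1495, 0.1495, 0.1495, 0.1838, 0.1838, 0.1838]  mean=-0.4035  Neff=5.9371  idx=[0, 1, 2, 3, 4, 5]

resampled_idx = [0, 1, 2, 3, 4, 5]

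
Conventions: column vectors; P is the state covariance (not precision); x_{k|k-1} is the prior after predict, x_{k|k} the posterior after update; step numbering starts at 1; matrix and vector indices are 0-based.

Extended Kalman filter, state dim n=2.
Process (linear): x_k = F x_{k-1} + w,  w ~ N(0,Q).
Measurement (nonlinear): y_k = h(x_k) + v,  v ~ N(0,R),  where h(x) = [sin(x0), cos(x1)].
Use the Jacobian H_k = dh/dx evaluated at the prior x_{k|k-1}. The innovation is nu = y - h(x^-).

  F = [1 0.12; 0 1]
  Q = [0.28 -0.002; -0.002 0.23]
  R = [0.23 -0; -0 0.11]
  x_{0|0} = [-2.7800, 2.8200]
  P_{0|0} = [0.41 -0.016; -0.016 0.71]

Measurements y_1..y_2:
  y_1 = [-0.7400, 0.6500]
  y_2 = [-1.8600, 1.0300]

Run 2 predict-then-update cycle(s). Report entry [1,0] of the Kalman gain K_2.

K[1,0] = -0.0401

step 1: x^-=[-2.4416, 2.8200]  P^-=[0.6964 0.0672; 0.0672 0.9400]  H_jac=[-0.7648 0.0000; 0.0000 -0.3161]  S=[0.6374 0.0162; 0.0162 0.2039]  K=[-0.8347 -0.0377; -0.0436 -1.4536]  nu=[-0.0958, 1.5987]  x^+=[-2.4219, 0.5003]  P^+=[0.2510 0.0131; 0.0131 0.5059]
step 2: x^-=[-2.3618, 0.5003]  P^-=[0.5414 0.0718; 0.0718 0.7359]  H_jac=[-0.7111 0.0000; 0.0000 -0.4796]  S=[0.5038 0.0245; 0.0245 0.2793]  K=[-0.7615 -0.0565; -0.0401 -1.2602]  nu=[-1.1569, 0.1525]  x^+=[-1.4895, 0.3544]  P^+=[0.2463 0.0130; 0.0130 0.2890]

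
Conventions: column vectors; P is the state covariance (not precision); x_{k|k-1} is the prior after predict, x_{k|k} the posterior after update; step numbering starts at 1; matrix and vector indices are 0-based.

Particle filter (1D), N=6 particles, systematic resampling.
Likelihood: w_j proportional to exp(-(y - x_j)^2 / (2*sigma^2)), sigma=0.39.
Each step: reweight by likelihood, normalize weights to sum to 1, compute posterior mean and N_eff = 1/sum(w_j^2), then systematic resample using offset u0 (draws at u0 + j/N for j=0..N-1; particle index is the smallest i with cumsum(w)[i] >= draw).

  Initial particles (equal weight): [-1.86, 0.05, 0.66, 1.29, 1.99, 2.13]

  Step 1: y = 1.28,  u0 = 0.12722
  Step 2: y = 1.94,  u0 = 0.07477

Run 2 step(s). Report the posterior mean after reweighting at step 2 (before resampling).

step 1: w=[0.0000, 0.0044, 0.1797, 0.6356, 0.1212, 0.0591]  mean=1.3059  Neff=2.2006  idx=[2, 3, 3, 3, 3, 5]
step 2: w=[0.0024, 0.1319, 0.1319, 0.1319, 0.1319, 0.4699]  mean=1.6832  Neff=3.4435  idx=[1, 2, 4, 5, 5, 5]

post_mean = 1.6832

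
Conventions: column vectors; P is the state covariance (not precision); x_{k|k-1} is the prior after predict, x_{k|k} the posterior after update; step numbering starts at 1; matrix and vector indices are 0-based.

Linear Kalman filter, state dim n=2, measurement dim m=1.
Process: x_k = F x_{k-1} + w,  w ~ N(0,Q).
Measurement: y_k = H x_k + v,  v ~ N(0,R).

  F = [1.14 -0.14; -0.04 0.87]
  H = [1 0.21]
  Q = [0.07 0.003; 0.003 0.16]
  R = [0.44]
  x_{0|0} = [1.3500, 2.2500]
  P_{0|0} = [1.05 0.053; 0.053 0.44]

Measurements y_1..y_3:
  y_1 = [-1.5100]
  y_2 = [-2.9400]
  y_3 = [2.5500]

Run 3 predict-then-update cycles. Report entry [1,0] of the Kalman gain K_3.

K[1,0] = -0.1032

step 1: x^-=[1.2240, 1.9035]  P^-=[1.4263 -0.0456; -0.0456 0.4910]  S=[1.8688]  K=[0.7581; 0.0308]  nu=[-3.1337]  x^+=[-1.1517, 1.8071]  P^+=[0.3523 -0.0892; -0.0892 0.4893]
step 2: x^-=[-1.5659, 1.6182]  P^-=[0.5659 -0.1616; -0.1616 0.5371]  S=[0.9617]  K=[0.5531; -0.0508]  nu=[-1.7139]  x^+=[-2.5139, 1.7053]  P^+=[0.2717 -0.1346; -0.1346 0.5346]
step 3: x^-=[-3.1046, 1.5841]  P^-=[0.4765 -0.2088; -0.2088 0.5745]  S=[0.8541]  K=[0.5065; -0.1032]  nu=[5.3220]  x^+=[-0.4089, 1.0350]  P^+=[0.2573 -0.1641; -0.1641 0.5654]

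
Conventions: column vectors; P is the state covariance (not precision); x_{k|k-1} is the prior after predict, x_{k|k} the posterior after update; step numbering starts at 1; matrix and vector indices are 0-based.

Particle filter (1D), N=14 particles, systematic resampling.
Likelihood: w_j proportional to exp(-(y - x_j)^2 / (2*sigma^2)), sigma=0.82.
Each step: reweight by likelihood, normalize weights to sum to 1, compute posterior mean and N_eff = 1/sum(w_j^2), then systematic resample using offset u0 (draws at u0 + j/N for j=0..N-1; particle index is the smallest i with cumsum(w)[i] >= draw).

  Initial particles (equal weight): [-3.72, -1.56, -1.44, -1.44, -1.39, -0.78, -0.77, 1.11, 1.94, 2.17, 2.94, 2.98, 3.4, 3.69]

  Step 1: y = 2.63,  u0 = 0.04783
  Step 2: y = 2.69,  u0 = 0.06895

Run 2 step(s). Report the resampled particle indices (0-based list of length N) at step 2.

step 1: w=[0.0000, 0.0000, 0.0000, 0.0000, 0.0000, 0.0000, 0.0000, 0.0385, 0.1507, 0.1835, 0.1999, 0.1960, 0.1382, 0.0931]  mean=2.7185  Neff=6.0972  idx=[8, 8, 9, 9, 9, 10, 10, 10, 11, 11, 11, 12, 12, 13]
step 2: w=[0.0582, 0.0582, 0.0724, 0.0724, 0.0724, 0.0845, 0.0845, 0.0845, 0.0831, 0.0831, 0.0831, 0.0608, 0.0608, 0.0421]  mean=2.7538  Neff=13.5527  idx=[1, 2, 3, 4, 5, 6, 6, 7, 8, 9, 10, 11, 12, 13]

resampled_idx = [1, 2, 3, 4, 5, 6, 6, 7, 8, 9, 10, 11, 12, 13]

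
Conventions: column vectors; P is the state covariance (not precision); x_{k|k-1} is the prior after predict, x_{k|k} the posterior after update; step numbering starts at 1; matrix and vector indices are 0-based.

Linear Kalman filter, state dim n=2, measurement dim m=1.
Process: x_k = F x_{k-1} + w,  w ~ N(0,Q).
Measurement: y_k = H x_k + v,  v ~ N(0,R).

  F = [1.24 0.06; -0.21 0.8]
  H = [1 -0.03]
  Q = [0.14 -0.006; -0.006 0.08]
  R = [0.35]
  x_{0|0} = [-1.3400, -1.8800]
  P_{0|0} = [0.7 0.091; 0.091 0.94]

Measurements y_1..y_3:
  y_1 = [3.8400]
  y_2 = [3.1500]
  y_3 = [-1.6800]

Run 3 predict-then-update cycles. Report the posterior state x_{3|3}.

step 1: x^-=[-1.7744, -1.2226]  P^-=[1.2332 -0.0540; -0.0540 0.6819]  S=[1.5871]  K=[0.7781; -0.0469]  nu=[5.5777]  x^+=[2.5654, -1.4844]  P^+=[0.2724 0.0039; 0.0039 0.6784]
step 2: x^-=[3.0921, -1.7263]  P^-=[0.5619 -0.0405; -0.0405 0.5249]  S=[0.9148]  K=[0.6156; -0.0615]  nu=[0.0061]  x^+=[3.0958, -1.7266]  P^+=[0.2153 -0.0059; -0.0059 0.5214]
step 3: x^-=[3.7353, -2.0314]  P^-=[0.4720 -0.0428; -0.0428 0.4252]  S=[0.8250]  K=[0.5737; -0.0673]  nu=[-5.4762]  x^+=[0.5935, -1.6627]  P^+=[0.2005 -0.0109; -0.0109 0.4214]

x_post = [0.5935, -1.6627]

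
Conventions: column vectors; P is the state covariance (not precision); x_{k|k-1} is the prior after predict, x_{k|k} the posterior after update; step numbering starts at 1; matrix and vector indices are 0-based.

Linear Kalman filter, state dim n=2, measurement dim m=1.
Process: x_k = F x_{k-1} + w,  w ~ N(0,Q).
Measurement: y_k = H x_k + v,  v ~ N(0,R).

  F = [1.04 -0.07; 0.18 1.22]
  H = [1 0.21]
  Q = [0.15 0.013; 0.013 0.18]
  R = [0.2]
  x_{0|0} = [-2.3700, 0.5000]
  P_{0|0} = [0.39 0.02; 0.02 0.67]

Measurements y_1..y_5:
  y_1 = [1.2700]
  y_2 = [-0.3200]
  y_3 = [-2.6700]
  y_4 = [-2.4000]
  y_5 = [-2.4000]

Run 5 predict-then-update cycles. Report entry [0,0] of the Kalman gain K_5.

step 1: x^-=[-2.4998, 0.1834]  P^-=[0.5722 0.0539; 0.0539 1.1986]  S=[0.8477]  K=[0.6884; 0.3605]  nu=[3.7313]  x^+=[0.0686, 1.5287]  P^+=[0.1705 -0.1565; -0.1565 1.0885]
step 2: x^-=[-0.0356, 1.8773]  P^-=[0.3626 -0.2446; -0.2446 1.7369]  S=[0.5364]  K=[0.5801; 0.2240]  nu=[-0.6786]  x^+=[-0.4293, 1.7253]  P^+=[0.1820 -0.3143; -0.3143 1.7099]
step 3: x^-=[-0.5673, 2.0276]  P^-=[0.4010 -0.4938; -0.4938 2.5929]  S=[0.5080]  K=[0.5853; 0.0999]  nu=[-2.5286]  x^+=[-2.0472, 1.7750]  P^+=[0.2270 -0.5235; -0.5235 2.5879]
step 4: x^-=[-2.2534, 1.7970]  P^-=[0.4844 -0.8231; -0.8231 3.8092]  S=[0.5067]  K=[0.6149; -0.0457]  nu=[-0.5240]  x^+=[-2.5756, 1.8210]  P^+=[0.2928 -0.8089; -0.8089 3.8082]
step 5: x^-=[-2.8061, 1.7580]  P^-=[0.6032 -1.2735; -1.2735 5.5023]  S=[0.5110]  K=[0.6571; -0.2309]  nu=[0.0369]  x^+=[-2.7818, 1.7495]  P^+=[0.3826 -1.1960; -1.1960 5.4751]

K[0,0] = 0.6571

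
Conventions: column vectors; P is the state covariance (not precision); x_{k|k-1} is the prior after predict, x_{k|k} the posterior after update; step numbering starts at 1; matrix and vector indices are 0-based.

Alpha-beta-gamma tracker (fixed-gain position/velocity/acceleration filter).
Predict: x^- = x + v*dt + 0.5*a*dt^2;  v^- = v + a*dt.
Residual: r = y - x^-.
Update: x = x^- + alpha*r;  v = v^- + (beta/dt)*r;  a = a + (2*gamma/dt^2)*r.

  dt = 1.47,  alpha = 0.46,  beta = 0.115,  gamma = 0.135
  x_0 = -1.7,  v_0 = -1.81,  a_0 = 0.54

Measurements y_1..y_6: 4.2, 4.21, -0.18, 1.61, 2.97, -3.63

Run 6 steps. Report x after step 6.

step 1: x_pred=-3.7773  r=7.9773  x^+=-0.1077  v^+=-0.3921  a^+=1.5367
step 2: x_pred=0.9762  r=3.2338  x^+=2.4638  v^+=2.1199  a^+=1.9408
step 3: x_pred=7.6769  r=-7.8569  x^+=4.0627  v^+=4.3582  a^+=0.9591
step 4: x_pred=11.5055  r=-9.8955  x^+=6.9536  v^+=4.9939  a^+=-0.2773
step 5: x_pred=13.9950  r=-11.0250  x^+=8.9235  v^+=3.7237  a^+=-1.6549
step 6: x_pred=12.6094  r=-16.2394  x^+=5.1393  v^+=0.0206  a^+=-3.6840

x_post = 5.1393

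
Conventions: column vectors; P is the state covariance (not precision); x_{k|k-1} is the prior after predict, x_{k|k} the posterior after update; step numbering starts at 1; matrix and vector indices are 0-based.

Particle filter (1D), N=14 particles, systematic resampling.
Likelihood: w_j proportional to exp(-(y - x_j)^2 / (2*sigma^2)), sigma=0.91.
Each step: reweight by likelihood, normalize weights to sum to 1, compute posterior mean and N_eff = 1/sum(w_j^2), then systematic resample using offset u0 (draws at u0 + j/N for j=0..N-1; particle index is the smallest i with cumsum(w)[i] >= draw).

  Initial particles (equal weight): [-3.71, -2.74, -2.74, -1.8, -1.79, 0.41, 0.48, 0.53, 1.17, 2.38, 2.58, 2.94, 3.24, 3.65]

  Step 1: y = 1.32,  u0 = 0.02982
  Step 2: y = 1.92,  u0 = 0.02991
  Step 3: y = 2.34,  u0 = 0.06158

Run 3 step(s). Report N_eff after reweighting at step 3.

step 1: w=[0.0000, 0.0000, 0.0000, 0.0007, 0.0007, 0.1451, 0.1563, 0.1641, 0.2360, 0.1214, 0.0917, 0.0491, 0.0258, 0.0090]  mean=1.2816  Neff=6.4749  idx=[5, 5, 6, 6, 7, 7, 7, 8, 8, 8, 9, 9, 10, 11]
step 2: w=[0.0350, 0.0350, 0.0397, 0.0397, 0.0432, 0.0432, 0.0432, 0.0988, 0.0988, 0.0988, 0.1221, 0.1221, 0.1066, 0.0740]  mean=1.5559  Neff=11.4801  idx=[0, 2, 4, 6, 7, 8, 8, 9, 10, 10, 11, 11, 12, 13]
step 3: w=[0.0131, 0.0154, 0.0172, 0.0172, 0.0545, 0.0545, 0.0545, 0.0545, 0.1245, 0.1245, 0.1245, 0.1245, 0.1204, 0.1003]  mean=2.0772  Neff=10.0523  idx=[3, 5, 6, 7, 8, 9, 9, 10, 10, 11, 11, 12, 13, 13]

N_eff = 10.0523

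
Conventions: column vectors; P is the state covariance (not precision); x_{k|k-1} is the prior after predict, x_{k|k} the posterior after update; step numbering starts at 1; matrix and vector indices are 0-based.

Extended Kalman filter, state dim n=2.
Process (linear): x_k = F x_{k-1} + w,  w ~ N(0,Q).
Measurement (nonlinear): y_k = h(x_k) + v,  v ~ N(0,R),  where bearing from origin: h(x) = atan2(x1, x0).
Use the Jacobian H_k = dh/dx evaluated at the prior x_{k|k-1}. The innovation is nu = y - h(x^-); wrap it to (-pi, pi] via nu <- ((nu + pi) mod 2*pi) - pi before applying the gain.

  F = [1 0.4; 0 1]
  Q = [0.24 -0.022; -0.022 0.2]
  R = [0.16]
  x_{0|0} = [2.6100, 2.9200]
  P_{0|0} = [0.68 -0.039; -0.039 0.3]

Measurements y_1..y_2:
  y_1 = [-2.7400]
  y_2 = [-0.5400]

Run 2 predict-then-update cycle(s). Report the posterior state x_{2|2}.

x_post = [4.7350, 3.7450]

step 1: x^-=[3.7780, 2.9200]  P^-=[0.9368 0.0590; 0.0590 0.5000]  H_jac=[-0.1281 0.1657]  S=[0.1866]  K=[-0.5906; 0.4035]  nu=[2.8852]  x^+=[2.0740, 4.0843]  P^+=[0.8717 0.1035; 0.1035 0.4696]
step 2: x^-=[3.7077, 4.0843]  P^-=[1.2696 0.2693; 0.2693 0.6696]  H_jac=[-0.1342 0.1219]  S=[0.1840]  K=[-0.7478; 0.2470]  nu=[-1.3737]  x^+=[4.7350, 3.7450]  P^+=[1.1667 0.3033; 0.3033 0.6584]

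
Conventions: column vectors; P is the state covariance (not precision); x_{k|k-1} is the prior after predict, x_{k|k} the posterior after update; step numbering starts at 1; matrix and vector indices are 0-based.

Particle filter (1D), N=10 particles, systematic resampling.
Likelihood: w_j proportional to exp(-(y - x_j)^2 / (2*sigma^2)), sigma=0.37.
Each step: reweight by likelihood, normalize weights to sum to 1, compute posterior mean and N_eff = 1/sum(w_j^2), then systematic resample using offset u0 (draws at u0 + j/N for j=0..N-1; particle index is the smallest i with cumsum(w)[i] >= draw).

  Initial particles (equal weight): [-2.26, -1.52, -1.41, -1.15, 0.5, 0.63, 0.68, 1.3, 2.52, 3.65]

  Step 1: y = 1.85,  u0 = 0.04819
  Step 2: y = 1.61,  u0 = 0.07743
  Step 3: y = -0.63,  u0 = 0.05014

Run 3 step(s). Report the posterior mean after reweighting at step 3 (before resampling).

step 1: w=[0.0000, 0.0000, 0.0000, 0.0000, 0.0024, 0.0081, 0.0125, 0.6160, 0.3609, 0.0000]  mean=1.7252  Neff=1.9608  idx=[7, 7, 7, 7, 7, 7, 8, 8, 8, 8]
step 2: w=[0.1593, 0.1593, 0.1593, 0.1593, 0.1593, 0.1593, 0.0110, 0.0110, 0.0110, 0.0110]  mean=1.3537  Neff=6.5440  idx=[0, 1, 1, 2, 2, 3, 4, 4, 5, 7]
step 3: w=[0.1111, 0.1111, 0.1111, 0.1111, 0.1111, 0.1111, 0.1111, 0.1111, 0.1111, 0.0000]  mean=1.3000  Neff=9.0000  idx=[0, 1, 2, 3, 4, 4, 5, 6, 7, 8]

post_mean = 1.3000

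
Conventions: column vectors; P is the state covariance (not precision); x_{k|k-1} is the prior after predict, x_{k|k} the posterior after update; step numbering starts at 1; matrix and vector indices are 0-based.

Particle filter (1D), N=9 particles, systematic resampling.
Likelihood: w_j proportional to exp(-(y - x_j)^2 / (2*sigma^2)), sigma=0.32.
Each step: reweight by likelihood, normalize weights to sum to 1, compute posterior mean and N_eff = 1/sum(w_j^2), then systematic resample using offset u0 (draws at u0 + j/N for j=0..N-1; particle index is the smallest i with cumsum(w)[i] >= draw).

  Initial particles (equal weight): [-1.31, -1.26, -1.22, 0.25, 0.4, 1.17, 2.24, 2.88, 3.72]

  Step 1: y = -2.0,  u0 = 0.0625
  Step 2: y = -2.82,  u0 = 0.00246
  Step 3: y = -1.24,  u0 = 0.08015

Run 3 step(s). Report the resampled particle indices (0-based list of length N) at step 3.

step 1: w=[0.4485, 0.3164, 0.2351, 0.0000, 0.0000, 0.0000, 0.0000, 0.0000, 0.0000]  mean=-1.2730  Neff=2.8047  idx=[0, 0, 0, 0, 1, 1, 1, 2, 2]
step 2: w=[0.1687, 0.1687, 0.1687, 0.1687, 0.0797, 0.0797, 0.0797, 0.0430, 0.0430]  mean=-1.2903  Neff=7.3202  idx=[0, 0, 1, 1, 2, 3, 3, 5, 6]
step 3: w=[0.1106, 0.1106, 0.1106, 0.1106, 0.1106, 0.1106, 0.1106, 0.1130, 0.1130]  mean=-1.2987  Neff=8.9992  idx=[0, 1, 2, 3, 4, 5, 6, 7, 8]

resampled_idx = [0, 1, 2, 3, 4, 5, 6, 7, 8]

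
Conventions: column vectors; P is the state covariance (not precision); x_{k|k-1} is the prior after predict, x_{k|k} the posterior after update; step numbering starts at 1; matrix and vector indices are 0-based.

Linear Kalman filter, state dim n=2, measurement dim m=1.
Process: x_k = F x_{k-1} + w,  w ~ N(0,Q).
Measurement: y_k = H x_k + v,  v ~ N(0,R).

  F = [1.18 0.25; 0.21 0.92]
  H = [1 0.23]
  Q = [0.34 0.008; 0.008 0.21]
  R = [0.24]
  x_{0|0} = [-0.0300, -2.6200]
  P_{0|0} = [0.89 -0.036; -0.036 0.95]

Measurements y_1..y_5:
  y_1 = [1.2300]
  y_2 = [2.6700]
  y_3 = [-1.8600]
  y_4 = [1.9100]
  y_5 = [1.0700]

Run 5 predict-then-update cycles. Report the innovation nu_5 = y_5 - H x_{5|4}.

innov = [-0.2034]

step 1: x^-=[-0.6904, -2.4167]  P^-=[1.6174 0.4061; 0.4061 1.0394]  S=[2.0991]  K=[0.8150; 0.3073]  nu=[2.4762]  x^+=[1.3277, -1.6557]  P^+=[0.2231 -0.1197; -0.1197 0.8411]
step 2: x^-=[1.1528, -1.2444]  P^-=[0.6326 0.1205; 0.1205 0.8855]  S=[0.9749]  K=[0.6773; 0.3325]  nu=[1.8035]  x^+=[2.3743, -0.6447]  P^+=[0.1853 -0.0991; -0.0991 0.7777]
step 3: x^-=[2.6405, -0.0945]  P^-=[0.5882 0.1201; 0.1201 0.8382]  S=[0.9278]  K=[0.6638; 0.3372]  nu=[-4.4788]  x^+=[-0.3324, -1.6047]  P^+=[0.1795 -0.0876; -0.0876 0.7327]
step 4: x^-=[-0.7934, -1.5461]  P^-=[0.5840 0.1213; 0.1213 0.8042]  S=[0.9223]  K=[0.6634; 0.3321]  nu=[3.0590]  x^+=[1.2360, -0.5303]  P^+=[0.1781 -0.0819; -0.0819 0.7025]
step 5: x^-=[1.3259, -0.2283]  P^-=[0.5835 0.1205; 0.1205 0.7808]  S=[0.9203]  K=[0.6642; 0.3261]  nu=[-0.2034]  x^+=[1.1908, -0.2947]  P^+=[0.1775 -0.0788; -0.0788 0.6830]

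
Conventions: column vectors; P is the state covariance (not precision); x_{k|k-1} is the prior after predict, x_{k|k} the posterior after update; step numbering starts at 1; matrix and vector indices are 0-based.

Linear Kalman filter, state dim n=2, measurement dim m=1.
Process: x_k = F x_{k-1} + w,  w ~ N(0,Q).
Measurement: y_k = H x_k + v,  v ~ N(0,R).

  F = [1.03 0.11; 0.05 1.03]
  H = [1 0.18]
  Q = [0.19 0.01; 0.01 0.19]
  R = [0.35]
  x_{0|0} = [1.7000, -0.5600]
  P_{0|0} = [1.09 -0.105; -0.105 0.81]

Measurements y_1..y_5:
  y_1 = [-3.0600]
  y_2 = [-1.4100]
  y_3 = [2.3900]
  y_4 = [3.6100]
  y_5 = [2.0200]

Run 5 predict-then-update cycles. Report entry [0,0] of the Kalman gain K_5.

step 1: x^-=[1.6894, -0.4918]  P^-=[1.3324 0.0459; 0.0459 1.0412]  S=[1.7327]  K=[0.7738; 0.1347]  nu=[-4.6609]  x^+=[-1.9170, -1.1195]  P^+=[0.2950 -0.1346; -0.1346 1.0098]
step 2: x^-=[-2.0976, -1.2490]  P^-=[0.4847 -0.0040; -0.0040 1.2482]  S=[0.8737]  K=[0.5540; 0.2526]  nu=[0.9125]  x^+=[-1.5922, -1.0185]  P^+=[0.2166 -0.1262; -0.1262 1.1924]
step 3: x^-=[-1.7520, -1.1286]  P^-=[0.4056 0.0217; 0.0217 1.4426]  S=[0.8102]  K=[0.5055; 0.3472]  nu=[4.3451]  x^+=[0.4444, 0.3801]  P^+=[0.1986 -0.1205; -0.1205 1.3449]
step 4: x^-=[0.4996, 0.4138]  P^-=[0.3897 0.0441; 0.0441 1.6049]  S=[0.8075]  K=[0.4924; 0.4123]  nu=[3.0360]  x^+=[1.9944, 1.6655]  P^+=[0.1939 -0.1199; -0.1199 1.4676]
step 5: x^-=[2.2374, 1.8151]  P^-=[0.3863 0.0584; 0.0584 1.7351]  S=[0.8136]  K=[0.4878; 0.4557]  nu=[-0.5441]  x^+=[1.9720, 1.5672]  P^+=[0.1928 -0.1224; -0.1224 1.5662]

K[0,0] = 0.4878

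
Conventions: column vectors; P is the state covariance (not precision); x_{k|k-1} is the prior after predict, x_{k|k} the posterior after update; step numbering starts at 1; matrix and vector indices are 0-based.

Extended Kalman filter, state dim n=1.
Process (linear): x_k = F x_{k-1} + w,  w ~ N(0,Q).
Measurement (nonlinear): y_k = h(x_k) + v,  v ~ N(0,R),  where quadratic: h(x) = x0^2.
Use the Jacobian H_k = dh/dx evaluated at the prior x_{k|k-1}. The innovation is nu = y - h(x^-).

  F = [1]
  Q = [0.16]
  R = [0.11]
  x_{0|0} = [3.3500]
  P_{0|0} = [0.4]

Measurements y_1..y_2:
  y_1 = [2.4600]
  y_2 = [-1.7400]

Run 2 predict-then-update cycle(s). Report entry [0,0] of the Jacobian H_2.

H_jac[0,0] = 4.0957

step 1: x^-=[3.3500]  P^-=[0.5600]  H_jac=[6.7000]  S=[25.2484]  K=[0.1486]  nu=[-8.7625]  x^+=[2.0479]  P^+=[0.0024]
step 2: x^-=[2.0479]  P^-=[0.1624]  H_jac=[4.0957]  S=[2.8349]  K=[0.2347]  nu=[-5.9337]  x^+=[0.6553]  P^+=[0.0063]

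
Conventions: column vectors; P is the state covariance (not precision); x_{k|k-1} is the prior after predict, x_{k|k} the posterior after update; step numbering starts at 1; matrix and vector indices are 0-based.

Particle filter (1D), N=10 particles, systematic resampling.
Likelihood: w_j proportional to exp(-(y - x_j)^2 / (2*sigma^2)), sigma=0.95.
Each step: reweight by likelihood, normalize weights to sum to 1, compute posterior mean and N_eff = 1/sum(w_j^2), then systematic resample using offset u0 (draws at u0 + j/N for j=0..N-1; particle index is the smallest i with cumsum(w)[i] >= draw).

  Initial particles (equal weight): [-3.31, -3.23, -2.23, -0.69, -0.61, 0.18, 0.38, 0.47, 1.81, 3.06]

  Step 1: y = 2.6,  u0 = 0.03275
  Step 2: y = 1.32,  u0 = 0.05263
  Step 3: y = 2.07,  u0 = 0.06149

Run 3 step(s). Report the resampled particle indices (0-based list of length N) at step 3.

step 1: w=[0.0000, 0.0000, 0.0000, 0.0014, 0.0019, 0.0218, 0.0365, 0.0453, 0.3958, 0.4974]  mean=2.2754  Neff=2.4514  idx=[6, 8, 8, 8, 8, 9, 9, 9, 9, 9]
step 2: w=[0.1214, 0.1734, 0.1734, 0.1734, 0.1734, 0.0370, 0.0370, 0.0370, 0.0370, 0.0370]  mean=1.8677  Neff=7.0502  idx=[0, 1, 1, 2, 2, 3, 4, 4, 6, 8]
step 3: w=[0.0253, 0.1188, 0.1188, 0.1188, 0.1188, 0.1188, 0.1188, 0.1188, 0.0716, 0.0716]  mean=1.9529  Neff=9.1200  idx=[1, 2, 2, 3, 4, 5, 6, 7, 8, 9]

resampled_idx = [1, 2, 2, 3, 4, 5, 6, 7, 8, 9]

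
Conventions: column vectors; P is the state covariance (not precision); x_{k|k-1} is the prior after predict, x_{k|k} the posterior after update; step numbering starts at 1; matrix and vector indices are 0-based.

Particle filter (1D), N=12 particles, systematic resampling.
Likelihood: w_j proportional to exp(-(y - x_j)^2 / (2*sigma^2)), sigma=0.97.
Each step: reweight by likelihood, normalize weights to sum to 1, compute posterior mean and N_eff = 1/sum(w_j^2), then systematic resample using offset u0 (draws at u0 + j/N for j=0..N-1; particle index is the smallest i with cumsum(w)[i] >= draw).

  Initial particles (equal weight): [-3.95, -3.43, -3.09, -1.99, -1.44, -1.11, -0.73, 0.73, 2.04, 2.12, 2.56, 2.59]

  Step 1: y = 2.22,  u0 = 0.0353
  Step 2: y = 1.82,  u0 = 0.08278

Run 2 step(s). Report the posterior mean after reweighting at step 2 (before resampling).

post_mean = 2.1914

step 1: w=[0.0000, 0.0000, 0.0000, 0.0000, 0.0002, 0.0007, 0.0024, 0.0737, 0.2358, 0.2386, 0.2256, 0.2231]  mean=2.1931  Neff=4.5742  idx=[7, 8, 8, 8, 9, 9, 9, 10, 10, 11, 11, 11]
step 2: w=[0.0532, 0.0975, 0.0975, 0.0975, 0.0953, 0.0953, 0.0953, 0.0748, 0.0748, 0.0730, 0.0730, 0.0730]  mean=2.1914  Neff=11.6629  idx=[1, 2, 3, 3, 4, 5, 6, 7, 8, 9, 10, 11]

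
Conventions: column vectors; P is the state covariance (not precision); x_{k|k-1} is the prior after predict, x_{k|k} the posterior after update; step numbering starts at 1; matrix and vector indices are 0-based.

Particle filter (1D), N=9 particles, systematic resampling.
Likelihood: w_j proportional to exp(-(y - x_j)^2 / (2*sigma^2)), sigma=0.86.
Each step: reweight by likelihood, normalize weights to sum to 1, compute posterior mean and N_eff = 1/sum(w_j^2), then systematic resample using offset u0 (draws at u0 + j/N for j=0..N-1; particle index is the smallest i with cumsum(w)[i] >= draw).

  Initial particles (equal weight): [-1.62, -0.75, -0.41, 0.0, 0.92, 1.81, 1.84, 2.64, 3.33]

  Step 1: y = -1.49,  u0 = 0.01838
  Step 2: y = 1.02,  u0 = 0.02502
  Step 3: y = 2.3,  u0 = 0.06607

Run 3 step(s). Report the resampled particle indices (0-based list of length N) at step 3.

resampled_idx = [3, 5, 5, 6, 6, 7, 7, 8, 8]

step 1: w=[0.4158, 0.2905, 0.1912, 0.0938, 0.0083, 0.0003, 0.0002, 0.0000, 0.0000]  mean=-0.9613  Neff=3.3039  idx=[0, 0, 0, 0, 1, 1, 1, 2, 3]
step 2: w=[0.0079, 0.0079, 0.0079, 0.0079, 0.1053, 0.1053, 0.1053, 0.2196, 0.4331]  mean=-0.3779  Neff=3.7130  idx=[3, 4, 6, 7, 7, 8, 8, 8, 8]
step 3: w=[0.0002, 0.0143, 0.0143, 0.0538, 0.0538, 0.2159, 0.2159, 0.2159, 0.2159]  mean=-0.0660  Neff=5.1924  idx=[3, 5, 5, 6, 6, 7, 7, 8, 8]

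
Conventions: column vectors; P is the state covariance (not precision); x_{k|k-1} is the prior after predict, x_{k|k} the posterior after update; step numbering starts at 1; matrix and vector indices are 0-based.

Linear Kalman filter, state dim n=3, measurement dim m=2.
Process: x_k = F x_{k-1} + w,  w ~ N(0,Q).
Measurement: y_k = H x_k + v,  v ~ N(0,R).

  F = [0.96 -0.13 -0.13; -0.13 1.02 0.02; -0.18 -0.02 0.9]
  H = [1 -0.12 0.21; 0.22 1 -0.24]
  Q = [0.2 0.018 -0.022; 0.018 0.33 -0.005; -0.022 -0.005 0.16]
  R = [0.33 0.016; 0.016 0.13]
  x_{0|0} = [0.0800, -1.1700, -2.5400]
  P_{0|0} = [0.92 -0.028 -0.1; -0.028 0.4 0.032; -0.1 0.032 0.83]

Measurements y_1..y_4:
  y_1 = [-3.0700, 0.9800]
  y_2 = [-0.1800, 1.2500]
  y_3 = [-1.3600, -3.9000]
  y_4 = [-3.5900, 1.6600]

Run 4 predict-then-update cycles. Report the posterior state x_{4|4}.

x_post = [-2.0970, 1.1986, -0.1424]

step 1: x^-=[0.5591, -1.2546, -2.2770]  P^-=[1.1017 -0.1878 -0.3696; -0.1878 0.7713 0.0698; -0.3696 0.0698 0.8933]  S=[1.3685 0.0262; 0.0262 0.9289]  K=[0.7622 0.1327; -0.2090 0.7737; -0.1345 -0.2394]  nu=[-3.3015, 1.5651]  x^+=[-1.7497, 0.6463, -2.2076]  P^+=[0.2849 -0.0799 -0.1945; -0.0799 0.1640 0.2048; -0.1945 0.2048 0.8136]
step 2: x^-=[-1.4768, 0.8425, -1.6848]  P^-=[0.5545 -0.1557 -0.3624; -0.1557 0.5363 0.2388; -0.3624 0.2388 0.8834]  S=[0.8043 0.0048; 0.0048 0.5991]  K=[0.6175 0.0840; -0.2157 0.7440; -0.2550 -0.0863]  nu=[1.7517, 0.3280]  x^+=[-0.3675, 0.7088, -2.1598]  P^+=[0.2431 -0.0881 -0.2310; -0.0881 0.1688 0.2339; -0.2310 0.2339 0.8264]
step 3: x^-=[-0.1642, 0.7275, -1.8918]  P^-=[0.5284 -0.1646 -0.3924; -0.1646 0.5442 0.2705; -0.3924 0.2705 0.9032]  S=[0.7671 0.0018; 0.0018 0.5909]  K=[0.6069 0.0757; -0.2274 0.7504; -0.3065 -0.0541]  nu=[-0.7112, -5.0454]  x^+=[-0.9776, -2.8969, -1.4007]  P^+=[0.2422 -0.0931 -0.2472; -0.0931 0.1723 0.2415; -0.2472 0.2415 0.8293]
step 4: x^-=[-0.3798, -2.8558, -1.0267]  P^-=[0.5333 -0.1715 -0.4078; -0.1715 0.5496 0.2803; -0.4078 0.2803 0.9104]  S=[0.7671 0.0005; 0.0005 0.5908]  K=[0.6103 0.0734; -0.2333 0.7526; -0.3262 -0.0470]  nu=[-3.3372, 4.3529]  x^+=[-2.0970, 1.1986, -0.1424]  P^+=[0.2443 -0.0952 -0.2530; -0.0952 0.1733 0.2429; -0.2530 0.2429 0.8274]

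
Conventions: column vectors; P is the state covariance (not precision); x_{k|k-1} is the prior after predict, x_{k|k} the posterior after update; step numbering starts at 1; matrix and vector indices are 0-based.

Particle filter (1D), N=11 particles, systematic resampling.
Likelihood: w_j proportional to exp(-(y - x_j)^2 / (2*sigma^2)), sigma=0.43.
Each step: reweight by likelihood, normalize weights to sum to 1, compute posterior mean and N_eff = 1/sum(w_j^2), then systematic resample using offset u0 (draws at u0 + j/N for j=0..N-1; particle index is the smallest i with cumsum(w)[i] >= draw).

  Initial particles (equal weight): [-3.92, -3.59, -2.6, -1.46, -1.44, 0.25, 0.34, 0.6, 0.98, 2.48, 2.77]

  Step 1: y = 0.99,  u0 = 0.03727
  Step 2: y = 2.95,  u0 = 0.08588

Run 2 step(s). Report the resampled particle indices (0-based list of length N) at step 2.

step 1: w=[0.0000, 0.0000, 0.0000, 0.0000, 0.0000, 0.1028, 0.1442, 0.2997, 0.4520, 0.0011, 0.0001]  mean=0.7006  Neff=3.0720  idx=[5, 6, 6, 7, 7, 7, 8, 8, 8, 8, 8]
step 2: w=[0.0000, 0.0001, 0.0001, 0.0023, 0.0023, 0.0023, 0.1986, 0.1986, 0.1986, 0.1986, 0.1986]  mean=0.9772  Neff=5.0723  idx=[6, 6, 7, 7, 8, 8, 9, 9, 10, 10, 10]

resampled_idx = [6, 6, 7, 7, 8, 8, 9, 9, 10, 10, 10]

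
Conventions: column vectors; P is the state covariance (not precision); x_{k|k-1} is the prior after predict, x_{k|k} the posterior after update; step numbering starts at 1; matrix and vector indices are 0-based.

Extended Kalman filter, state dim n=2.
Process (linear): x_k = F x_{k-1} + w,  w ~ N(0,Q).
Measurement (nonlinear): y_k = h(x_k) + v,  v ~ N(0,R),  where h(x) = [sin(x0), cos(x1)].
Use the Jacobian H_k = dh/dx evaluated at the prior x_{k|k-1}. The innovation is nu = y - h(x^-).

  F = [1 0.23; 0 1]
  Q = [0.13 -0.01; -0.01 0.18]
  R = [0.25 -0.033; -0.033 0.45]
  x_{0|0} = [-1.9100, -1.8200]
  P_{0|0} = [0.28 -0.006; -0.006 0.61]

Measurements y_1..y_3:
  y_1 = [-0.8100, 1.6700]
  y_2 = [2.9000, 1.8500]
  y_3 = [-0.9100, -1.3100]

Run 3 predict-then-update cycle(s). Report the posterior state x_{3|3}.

x_post = [-4.8674, -1.4869]

step 1: x^-=[-2.3286, -1.8200]  P^-=[0.4395 0.1243; 0.1243 0.7900]  H_jac=[-0.6873 0.0000; 0.0000 0.9691]  S=[0.4576 -0.1158; -0.1158 1.1919]  K=[-0.6505 0.0379; -0.0248 0.6399]  nu=[-0.0837, 1.9166]  x^+=[-2.2016, -0.5915]  P^+=[0.2384 0.0397; 0.0397 0.2980]
step 2: x^-=[-2.3376, -0.5915]  P^-=[0.4025 0.0983; 0.0983 0.4780]  H_jac=[-0.6939 0.0000; 0.0000 0.5576]  S=[0.4438 -0.0710; -0.0710 0.5986]  K=[-0.6265 0.0172; -0.0840 0.4353]  nu=[3.6201, 1.0199]  x^+=[-4.5883, -0.4516]  P^+=[0.2266 0.0510; 0.0510 0.3562]
step 3: x^-=[-4.6921, -0.4516]  P^-=[0.3988 0.1229; 0.1229 0.5362]  H_jac=[-0.0203 0.0000; 0.0000 0.4364]  S=[0.2502 -0.0341; -0.0341 0.5521]  K=[-0.0192 0.0960; 0.0482 0.4268]  nu=[-1.9098, -2.2097]  x^+=[-4.8674, -1.4869]  P^+=[0.3935 0.1004; 0.1004 0.4365]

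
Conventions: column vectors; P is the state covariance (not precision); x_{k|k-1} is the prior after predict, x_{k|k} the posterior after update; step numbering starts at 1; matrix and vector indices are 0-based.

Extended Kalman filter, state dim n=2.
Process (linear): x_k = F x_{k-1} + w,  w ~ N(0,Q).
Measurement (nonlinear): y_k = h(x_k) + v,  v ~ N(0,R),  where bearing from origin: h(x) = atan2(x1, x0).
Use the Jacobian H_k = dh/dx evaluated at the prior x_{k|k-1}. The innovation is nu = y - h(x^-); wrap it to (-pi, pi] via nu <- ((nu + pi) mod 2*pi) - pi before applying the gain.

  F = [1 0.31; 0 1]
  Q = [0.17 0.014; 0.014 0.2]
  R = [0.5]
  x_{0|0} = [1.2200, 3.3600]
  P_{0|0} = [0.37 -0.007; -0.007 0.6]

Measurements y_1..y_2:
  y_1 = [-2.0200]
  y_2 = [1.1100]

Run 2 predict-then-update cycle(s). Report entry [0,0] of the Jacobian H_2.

H_jac[0,0] = -0.1311

step 1: x^-=[2.2616, 3.3600]  P^-=[0.5933 0.1930; 0.1930 0.8000]  H_jac=[-0.2048 0.1379]  S=[0.5292]  K=[-0.1794; 0.1337]  nu=[-2.9984]  x^+=[2.7994, 2.9591]  P^+=[0.5763 0.2057; 0.2057 0.7905]
step 2: x^-=[3.7167, 2.9591]  P^-=[0.9498 0.4648; 0.4648 0.9905]  H_jac=[-0.1311 0.1647]  S=[0.5231]  K=[-0.0917; 0.1953]  nu=[0.4376]  x^+=[3.6766, 3.0446]  P^+=[0.9454 0.4741; 0.4741 0.9706]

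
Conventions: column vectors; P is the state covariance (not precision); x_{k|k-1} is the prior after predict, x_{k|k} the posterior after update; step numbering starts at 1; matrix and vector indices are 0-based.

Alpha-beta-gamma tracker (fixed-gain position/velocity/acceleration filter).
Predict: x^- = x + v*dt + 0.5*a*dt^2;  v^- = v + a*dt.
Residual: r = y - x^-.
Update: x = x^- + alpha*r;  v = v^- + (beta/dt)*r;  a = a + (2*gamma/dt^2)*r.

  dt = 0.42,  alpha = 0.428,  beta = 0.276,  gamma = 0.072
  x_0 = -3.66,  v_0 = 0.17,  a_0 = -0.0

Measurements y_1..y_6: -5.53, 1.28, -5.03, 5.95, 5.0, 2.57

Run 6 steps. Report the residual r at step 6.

resid = -7.0143

step 1: x_pred=-3.5886  r=-1.9414  x^+=-4.4195  v^+=-1.1058  a^+=-1.5848
step 2: x_pred=-5.0237  r=6.3037  x^+=-2.3257  v^+=2.3710  a^+=3.5611
step 3: x_pred=-1.0158  r=-4.0142  x^+=-2.7339  v^+=1.2288  a^+=0.2842
step 4: x_pred=-2.1927  r=8.1427  x^+=1.2924  v^+=6.6991  a^+=6.9313
step 5: x_pred=4.7173  r=0.2827  x^+=4.8383  v^+=9.7960  a^+=7.1621
step 6: x_pred=9.5843  r=-7.0143  x^+=6.5822  v^+=8.1946  a^+=1.4361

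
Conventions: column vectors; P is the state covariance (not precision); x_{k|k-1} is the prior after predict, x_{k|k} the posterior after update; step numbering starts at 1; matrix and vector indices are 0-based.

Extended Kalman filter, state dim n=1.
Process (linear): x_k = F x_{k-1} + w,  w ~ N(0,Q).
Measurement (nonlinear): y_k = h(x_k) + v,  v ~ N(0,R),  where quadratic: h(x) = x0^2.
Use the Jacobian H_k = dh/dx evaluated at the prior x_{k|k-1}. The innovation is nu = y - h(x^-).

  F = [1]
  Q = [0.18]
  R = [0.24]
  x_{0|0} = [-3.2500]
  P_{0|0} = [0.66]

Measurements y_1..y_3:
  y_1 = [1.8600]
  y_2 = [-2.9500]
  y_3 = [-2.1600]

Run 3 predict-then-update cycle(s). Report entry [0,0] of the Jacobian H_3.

H_jac[0,0] = -0.6624

step 1: x^-=[-3.2500]  P^-=[0.8400]  H_jac=[-6.5000]  S=[35.7300]  K=[-0.1528]  nu=[-8.7025]  x^+=[-1.9201]  P^+=[0.0056]
step 2: x^-=[-1.9201]  P^-=[0.1856]  H_jac=[-3.8403]  S=[2.9778]  K=[-0.2394]  nu=[-6.6370]  x^+=[-0.3312]  P^+=[0.0150]
step 3: x^-=[-0.3312]  P^-=[0.1950]  H_jac=[-0.6624]  S=[0.3255]  K=[-0.3967]  nu=[-2.2697]  x^+=[0.5692]  P^+=[0.1437]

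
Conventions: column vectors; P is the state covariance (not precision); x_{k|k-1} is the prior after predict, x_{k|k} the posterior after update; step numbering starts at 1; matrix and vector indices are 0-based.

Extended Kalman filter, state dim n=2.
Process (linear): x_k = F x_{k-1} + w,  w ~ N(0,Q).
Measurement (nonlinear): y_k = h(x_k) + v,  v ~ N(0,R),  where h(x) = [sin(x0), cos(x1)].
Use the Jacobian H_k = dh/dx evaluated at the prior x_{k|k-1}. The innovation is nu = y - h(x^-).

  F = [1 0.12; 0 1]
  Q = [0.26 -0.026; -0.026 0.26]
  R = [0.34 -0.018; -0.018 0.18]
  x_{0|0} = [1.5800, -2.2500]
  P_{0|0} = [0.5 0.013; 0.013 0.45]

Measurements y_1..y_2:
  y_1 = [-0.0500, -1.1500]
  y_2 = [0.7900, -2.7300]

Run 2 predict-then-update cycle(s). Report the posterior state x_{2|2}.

x_post = [0.6108, -4.0294]

step 1: x^-=[1.3100, -2.2500]  P^-=[0.7696 0.0410; 0.0410 0.7100]  H_jac=[0.2579 0.0000; 0.0000 0.7781]  S=[0.3912 -0.0098; -0.0098 0.6098]  K=[0.5088 0.0605; 0.0497 0.9067]  nu=[-1.0162, -0.5218]  x^+=[0.7614, -2.7736]  P^+=[0.6667 0.0022; 0.0022 0.2086]
step 2: x^-=[0.4286, -2.7736]  P^-=[0.9302 0.0012; 0.0012 0.4686]  H_jac=[0.9096 0.0000; 0.0000 0.3597]  S=[1.1096 -0.0176; -0.0176 0.2406]  K=[0.7635 0.0577; 0.0121 0.7014]  nu=[0.3744, -1.7969]  x^+=[0.6108, -4.0294]  P^+=[0.2842 -0.0093; -0.0093 0.3504]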